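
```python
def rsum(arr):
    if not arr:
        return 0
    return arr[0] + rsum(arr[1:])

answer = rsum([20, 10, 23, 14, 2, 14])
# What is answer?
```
Call trace:
rsum(arr=[20, 10, 23, 14, 2, 14])
  rsum(arr=[10, 23, 14, 2, 14])
    rsum(arr=[23, 14, 2, 14])
      rsum(arr=[14, 2, 14])
        rsum(arr=[2, 14])
          rsum(arr=[14])
            rsum(arr=[])
            -> return 0
          -> return 14
        -> return 16
      -> return 30
    -> return 53
  -> return 63
-> return 83

Final answer: 83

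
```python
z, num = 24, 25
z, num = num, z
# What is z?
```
Trace:
  z=24, num=25
  z=25, num=24

Final answer: 25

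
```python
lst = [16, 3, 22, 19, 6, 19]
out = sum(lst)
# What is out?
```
Trace:
  lst=[16, 3, 22, 19, 6, 19]
  lst=[16, 3, 22, 19, 6, 19], out=85

Final answer: 85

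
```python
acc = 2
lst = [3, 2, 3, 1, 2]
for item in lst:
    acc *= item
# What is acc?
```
Trace:
  acc=2
  acc=6, item=3
  acc=12, item=2
  acc=36, item=3
  acc=36, item=1
  acc=72, item=2

Final answer: 72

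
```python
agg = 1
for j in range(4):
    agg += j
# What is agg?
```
Trace:
  agg=1
  agg=1, j=0
  agg=2, j=1
  agg=4, j=2
  agg=7, j=3

Final answer: 7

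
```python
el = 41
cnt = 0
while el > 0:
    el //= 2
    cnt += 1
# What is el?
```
Trace:
  el=41
  el=41, cnt=0
  el=20, cnt=1
  el=10, cnt=2
  el=5, cnt=3
  el=2, cnt=4
  el=1, cnt=5
  el=0, cnt=6

Final answer: 0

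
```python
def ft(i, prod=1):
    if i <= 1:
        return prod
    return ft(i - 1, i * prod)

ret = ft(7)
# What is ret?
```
Call trace:
ft(i=7, prod=1)
  ft(i=6, prod=7)
    ft(i=5, prod=42)
      ft(i=4, prod=210)
        ft(i=3, prod=840)
          ft(i=2, prod=2520)
            ft(i=1, prod=5040)
            -> return 5040
          -> return 5040
        -> return 5040
      -> return 5040
    -> return 5040
  -> return 5040
-> return 5040

Final answer: 5040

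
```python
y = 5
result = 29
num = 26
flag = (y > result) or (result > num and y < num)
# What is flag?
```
Trace:
  y=5
  y=5, result=29
  y=5, result=29, num=26
  y=5, result=29, num=26, flag=True

Final answer: True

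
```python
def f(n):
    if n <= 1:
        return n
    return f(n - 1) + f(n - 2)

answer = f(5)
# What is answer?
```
Call trace (a repeated sub-call is expanded the first time; later identical calls just restate its return value):
f(n=5)
  f(n=4)
    f(n=3)
      f(n=2)
        f(n=1)
        -> return 1
        f(n=0)
        -> return 0
      -> return 1
      f(n=1)
      -> return 1
    -> return 2
    f(n=2) -> return 1  (same call as traced above)
  -> return 3
  f(n=3) -> return 2  (same call as traced above)
-> return 5

Final answer: 5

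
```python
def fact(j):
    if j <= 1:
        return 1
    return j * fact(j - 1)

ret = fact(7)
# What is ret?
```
Call trace:
fact(j=7)
  fact(j=6)
    fact(j=5)
      fact(j=4)
        fact(j=3)
          fact(j=2)
            fact(j=1)
            -> return 1
          -> return 2
        -> return 6
      -> return 24
    -> return 120
  -> return 720
-> return 5040

Final answer: 5040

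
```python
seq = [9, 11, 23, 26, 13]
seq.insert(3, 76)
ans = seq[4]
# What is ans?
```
Trace:
  seq=[9, 11, 23, 26, 13]
  seq=[9, 11, 23, 76, 26, 13]
  seq=[9, 11, 23, 76, 26, 13], ans=26

Final answer: 26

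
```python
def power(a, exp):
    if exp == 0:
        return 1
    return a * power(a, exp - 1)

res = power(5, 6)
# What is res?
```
Call trace:
power(a=5, exp=6)
  power(a=5, exp=5)
    power(a=5, exp=4)
      power(a=5, exp=3)
        power(a=5, exp=2)
          power(a=5, exp=1)
            power(a=5, exp=0)
            -> return 1
          -> return 5
        -> return 25
      -> return 125
    -> return 625
  -> return 3125
-> return 15625

Final answer: 15625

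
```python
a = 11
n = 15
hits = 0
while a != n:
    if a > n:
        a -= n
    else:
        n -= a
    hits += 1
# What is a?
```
Trace:
  a=11
  a=11, n=15
  a=11, n=15, hits=0
  a=11, n=4, hits=1
  a=7, n=4, hits=2
  a=3, n=4, hits=3
  a=3, n=1, hits=4
  a=2, n=1, hits=5
  a=1, n=1, hits=6

Final answer: 1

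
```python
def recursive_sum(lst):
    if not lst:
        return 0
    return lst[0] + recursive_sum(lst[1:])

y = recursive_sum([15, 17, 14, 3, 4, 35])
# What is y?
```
Call trace:
recursive_sum(lst=[15, 17, 14, 3, 4, 35])
  recursive_sum(lst=[17, 14, 3, 4, 35])
    recursive_sum(lst=[14, 3, 4, 35])
      recursive_sum(lst=[3, 4, 35])
        recursive_sum(lst=[4, 35])
          recursive_sum(lst=[35])
            recursive_sum(lst=[])
            -> return 0
          -> return 35
        -> return 39
      -> return 42
    -> return 56
  -> return 73
-> return 88

Final answer: 88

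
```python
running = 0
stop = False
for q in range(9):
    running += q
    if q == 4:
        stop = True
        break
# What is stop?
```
Trace:
  running=0
  running=0, stop=False
  running=0, stop=False, q=0
  running=1, stop=False, q=1
  running=3, stop=False, q=2
  running=6, stop=False, q=3
  running=10, stop=True, q=4

Final answer: True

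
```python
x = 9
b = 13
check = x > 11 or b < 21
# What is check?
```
Trace:
  x=9
  x=9, b=13
  x=9, b=13, check=True

Final answer: True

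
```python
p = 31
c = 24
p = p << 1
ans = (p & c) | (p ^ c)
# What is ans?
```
Trace:
  p=31
  p=31, c=24
  p=62, c=24
  p=62, c=24, ans=62

Final answer: 62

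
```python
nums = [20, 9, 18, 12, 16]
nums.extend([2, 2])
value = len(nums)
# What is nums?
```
Trace:
  nums=[20, 9, 18, 12, 16]
  nums=[20, 9, 18, 12, 16, 2, 2]
  nums=[20, 9, 18, 12, 16, 2, 2], value=7

Final answer: [20, 9, 18, 12, 16, 2, 2]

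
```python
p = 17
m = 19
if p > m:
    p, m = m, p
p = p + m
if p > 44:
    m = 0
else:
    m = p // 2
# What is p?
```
Trace:
  p=17
  p=17, m=19
  p=17, m=19
  p=36, m=19
  p=36, m=18

Final answer: 36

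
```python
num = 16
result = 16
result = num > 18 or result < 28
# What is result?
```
Trace:
  num=16
  num=16, result=16
  num=16, result=True

Final answer: True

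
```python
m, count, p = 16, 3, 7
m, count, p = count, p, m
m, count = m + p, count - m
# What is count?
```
Trace:
  m=16, count=3, p=7
  m=3, count=7, p=16
  m=19, count=4, p=16

Final answer: 4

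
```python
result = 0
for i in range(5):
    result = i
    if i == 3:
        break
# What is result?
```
Trace:
  result=0
  result=0, i=0
  result=1, i=1
  result=2, i=2
  result=3, i=3

Final answer: 3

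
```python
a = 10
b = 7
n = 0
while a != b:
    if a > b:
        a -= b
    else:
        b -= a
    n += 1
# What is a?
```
Trace:
  a=10
  a=10, b=7
  a=10, b=7, n=0
  a=3, b=7, n=1
  a=3, b=4, n=2
  a=3, b=1, n=3
  a=2, b=1, n=4
  a=1, b=1, n=5

Final answer: 1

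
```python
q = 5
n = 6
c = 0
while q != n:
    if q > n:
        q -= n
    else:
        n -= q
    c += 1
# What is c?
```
Trace:
  q=5
  q=5, n=6
  q=5, n=6, c=0
  q=5, n=1, c=1
  q=4, n=1, c=2
  q=3, n=1, c=3
  q=2, n=1, c=4
  q=1, n=1, c=5

Final answer: 5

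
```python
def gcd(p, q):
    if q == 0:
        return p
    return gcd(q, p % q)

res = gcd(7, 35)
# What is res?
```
Call trace:
gcd(p=7, q=35)
  gcd(p=35, q=7)
    gcd(p=7, q=0)
    -> return 7
  -> return 7
-> return 7

Final answer: 7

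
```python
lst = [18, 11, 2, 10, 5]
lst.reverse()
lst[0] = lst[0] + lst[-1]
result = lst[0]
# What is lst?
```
Trace:
  lst=[18, 11, 2, 10, 5]
  lst=[5, 10, 2, 11, 18]
  lst=[23, 10, 2, 11, 18]
  lst=[23, 10, 2, 11, 18], result=23

Final answer: [23, 10, 2, 11, 18]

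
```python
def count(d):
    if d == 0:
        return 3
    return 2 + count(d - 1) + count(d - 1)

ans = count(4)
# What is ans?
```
Call trace (a repeated sub-call is expanded the first time; later identical calls just restate its return value):
count(d=4)
  count(d=3)
    count(d=2)
      count(d=1)
        count(d=0)
        -> return 3
        count(d=0)
        -> return 3
      -> return 8
      count(d=1) -> return 8  (same call as traced above)
    -> return 18
    count(d=2) -> return 18  (same call as traced above)
  -> return 38
  count(d=3) -> return 38  (same call as traced above)
-> return 78

Final answer: 78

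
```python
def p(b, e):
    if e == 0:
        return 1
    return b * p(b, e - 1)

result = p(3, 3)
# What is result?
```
Call trace:
p(b=3, e=3)
  p(b=3, e=2)
    p(b=3, e=1)
      p(b=3, e=0)
      -> return 1
    -> return 3
  -> return 9
-> return 27

Final answer: 27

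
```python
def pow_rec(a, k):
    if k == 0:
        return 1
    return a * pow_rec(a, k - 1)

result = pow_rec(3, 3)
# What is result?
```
Call trace:
pow_rec(a=3, k=3)
  pow_rec(a=3, k=2)
    pow_rec(a=3, k=1)
      pow_rec(a=3, k=0)
      -> return 1
    -> return 3
  -> return 9
-> return 27

Final answer: 27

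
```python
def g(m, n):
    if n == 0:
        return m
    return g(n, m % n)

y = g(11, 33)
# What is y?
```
Call trace:
g(m=11, n=33)
  g(m=33, n=11)
    g(m=11, n=0)
    -> return 11
  -> return 11
-> return 11

Final answer: 11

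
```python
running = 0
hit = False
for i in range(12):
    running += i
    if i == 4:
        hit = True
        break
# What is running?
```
Trace:
  running=0
  running=0, hit=False
  running=0, hit=False, i=0
  running=1, hit=False, i=1
  running=3, hit=False, i=2
  running=6, hit=False, i=3
  running=10, hit=True, i=4

Final answer: 10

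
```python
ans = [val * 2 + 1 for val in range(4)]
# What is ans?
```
Trace:
  val=0
  val=1
  val=2
  val=3
  ans=[1, 3, 5, 7]

Final answer: [1, 3, 5, 7]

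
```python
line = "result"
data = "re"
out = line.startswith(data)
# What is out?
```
Trace:
  line='result'
  line='result', data='re'
  line='result', data='re', out=True

Final answer: True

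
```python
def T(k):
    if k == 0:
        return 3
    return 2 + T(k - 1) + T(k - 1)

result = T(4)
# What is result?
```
Call trace (a repeated sub-call is expanded the first time; later identical calls just restate its return value):
T(k=4)
  T(k=3)
    T(k=2)
      T(k=1)
        T(k=0)
        -> return 3
        T(k=0)
        -> return 3
      -> return 8
      T(k=1) -> return 8  (same call as traced above)
    -> return 18
    T(k=2) -> return 18  (same call as traced above)
  -> return 38
  T(k=3) -> return 38  (same call as traced above)
-> return 78

Final answer: 78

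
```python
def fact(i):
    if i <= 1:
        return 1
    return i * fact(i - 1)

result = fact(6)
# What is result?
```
Call trace:
fact(i=6)
  fact(i=5)
    fact(i=4)
      fact(i=3)
        fact(i=2)
          fact(i=1)
          -> return 1
        -> return 2
      -> return 6
    -> return 24
  -> return 120
-> return 720

Final answer: 720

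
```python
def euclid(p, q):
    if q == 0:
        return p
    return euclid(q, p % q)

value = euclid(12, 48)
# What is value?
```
Call trace:
euclid(p=12, q=48)
  euclid(p=48, q=12)
    euclid(p=12, q=0)
    -> return 12
  -> return 12
-> return 12

Final answer: 12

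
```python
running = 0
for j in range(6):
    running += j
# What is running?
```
Trace:
  running=0
  running=0, j=0
  running=1, j=1
  running=3, j=2
  running=6, j=3
  running=10, j=4
  running=15, j=5

Final answer: 15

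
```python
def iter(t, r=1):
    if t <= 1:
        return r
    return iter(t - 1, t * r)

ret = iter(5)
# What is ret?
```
Call trace:
iter(t=5, r=1)
  iter(t=4, r=5)
    iter(t=3, r=20)
      iter(t=2, r=60)
        iter(t=1, r=120)
        -> return 120
      -> return 120
    -> return 120
  -> return 120
-> return 120

Final answer: 120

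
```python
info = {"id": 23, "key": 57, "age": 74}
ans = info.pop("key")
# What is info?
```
Trace:
  info={'id': 23, 'key': 57, 'age': 74}
  info={'id': 23, 'age': 74}, ans=57

Final answer: {'id': 23, 'age': 74}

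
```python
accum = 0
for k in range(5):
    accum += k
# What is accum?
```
Trace:
  accum=0
  accum=0, k=0
  accum=1, k=1
  accum=3, k=2
  accum=6, k=3
  accum=10, k=4

Final answer: 10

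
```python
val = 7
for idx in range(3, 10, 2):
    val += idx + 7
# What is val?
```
Trace:
  val=7
  val=17, idx=3
  val=29, idx=5
  val=43, idx=7
  val=59, idx=9

Final answer: 59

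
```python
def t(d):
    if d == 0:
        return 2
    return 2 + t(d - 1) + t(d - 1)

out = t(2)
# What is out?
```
Call trace (a repeated sub-call is expanded the first time; later identical calls just restate its return value):
t(d=2)
  t(d=1)
    t(d=0)
    -> return 2
    t(d=0)
    -> return 2
  -> return 6
  t(d=1) -> return 6  (same call as traced above)
-> return 14

Final answer: 14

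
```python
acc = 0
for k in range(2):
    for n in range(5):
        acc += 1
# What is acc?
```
Trace:
  acc=0
  acc=1, k=0, n=0
  acc=2, k=0, n=1
  acc=3, k=0, n=2
  acc=4, k=0, n=3
  acc=5, k=0, n=4
  acc=6, k=1, n=0
  acc=7, k=1, n=1
  acc=8, k=1, n=2
  acc=9, k=1, n=3
  acc=10, k=1, n=4

Final answer: 10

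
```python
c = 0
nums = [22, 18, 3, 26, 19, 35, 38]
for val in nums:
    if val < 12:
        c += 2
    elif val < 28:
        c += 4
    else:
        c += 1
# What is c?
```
Trace:
  c=0
  c=4, val=22
  c=8, val=18
  c=10, val=3
  c=14, val=26
  c=18, val=19
  c=19, val=35
  c=20, val=38

Final answer: 20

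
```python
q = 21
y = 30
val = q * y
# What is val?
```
Trace:
  q=21
  q=21, y=30
  q=21, y=30, val=630

Final answer: 630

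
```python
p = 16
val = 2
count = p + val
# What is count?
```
Trace:
  p=16
  p=16, val=2
  p=16, val=2, count=18

Final answer: 18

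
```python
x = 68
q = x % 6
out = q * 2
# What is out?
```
Trace:
  x=68
  x=68, q=2
  x=68, q=2, out=4

Final answer: 4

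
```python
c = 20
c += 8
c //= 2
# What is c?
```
Trace:
  c=20
  c=28
  c=14

Final answer: 14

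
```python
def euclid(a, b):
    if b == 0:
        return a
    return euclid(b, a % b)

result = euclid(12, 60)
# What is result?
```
Call trace:
euclid(a=12, b=60)
  euclid(a=60, b=12)
    euclid(a=12, b=0)
    -> return 12
  -> return 12
-> return 12

Final answer: 12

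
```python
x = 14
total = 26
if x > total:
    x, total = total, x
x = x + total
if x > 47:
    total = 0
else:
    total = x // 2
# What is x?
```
Trace:
  x=14
  x=14, total=26
  x=14, total=26
  x=40, total=26
  x=40, total=20

Final answer: 40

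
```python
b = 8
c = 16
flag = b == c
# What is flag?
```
Trace:
  b=8
  b=8, c=16
  b=8, c=16, flag=False

Final answer: False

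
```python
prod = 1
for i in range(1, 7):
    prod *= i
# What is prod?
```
Trace:
  prod=1
  prod=1, i=1
  prod=2, i=2
  prod=6, i=3
  prod=24, i=4
  prod=120, i=5
  prod=720, i=6

Final answer: 720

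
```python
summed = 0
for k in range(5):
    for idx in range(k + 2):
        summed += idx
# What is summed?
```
Trace:
  summed=0
  summed=0, k=0, idx=0
  summed=1, k=0, idx=1
  summed=1, k=1, idx=0
  summed=2, k=1, idx=1
  summed=4, k=1, idx=2
  summed=4, k=2, idx=0
  summed=5, k=2, idx=1
  summed=7, k=2, idx=2
  summed=10, k=2, idx=3
  summed=10, k=3, idx=0
  summed=11, k=3, idx=1
  summed=13, k=3, idx=2
  summed=16, k=3, idx=3
  summed=20, k=3, idx=4
  summed=20, k=4, idx=0
  summed=21, k=4, idx=1
  summed=23, k=4, idx=2
  summed=26, k=4, idx=3
  summed=30, k=4, idx=4
  summed=35, k=4, idx=5

Final answer: 35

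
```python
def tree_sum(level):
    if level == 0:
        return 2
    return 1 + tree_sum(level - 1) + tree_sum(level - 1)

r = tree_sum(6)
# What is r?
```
Call trace (a repeated sub-call is expanded the first time; later identical calls just restate its return value):
tree_sum(level=6)
  tree_sum(level=5)
    tree_sum(level=4)
      tree_sum(level=3)
        tree_sum(level=2)
          tree_sum(level=1)
            tree_sum(level=0)
            -> return 2
            tree_sum(level=0)
            -> return 2
          -> return 5
          tree_sum(level=1) -> return 5  (same call as traced above)
        -> return 11
        tree_sum(level=2) -> return 11  (same call as traced above)
      -> return 23
      tree_sum(level=3) -> return 23  (same call as traced above)
    -> return 47
    tree_sum(level=4) -> return 47  (same call as traced above)
  -> return 95
  tree_sum(level=5) -> return 95  (same call as traced above)
-> return 191

Final answer: 191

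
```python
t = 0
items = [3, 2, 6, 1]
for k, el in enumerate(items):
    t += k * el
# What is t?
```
Trace:
  t=0
  t=0, k=0, el=3
  t=2, k=1, el=2
  t=14, k=2, el=6
  t=17, k=3, el=1

Final answer: 17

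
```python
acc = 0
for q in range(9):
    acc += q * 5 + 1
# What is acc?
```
Trace:
  acc=0
  acc=1, q=0
  acc=7, q=1
  acc=18, q=2
  acc=34, q=3
  acc=55, q=4
  acc=81, q=5
  acc=112, q=6
  acc=148, q=7
  acc=189, q=8

Final answer: 189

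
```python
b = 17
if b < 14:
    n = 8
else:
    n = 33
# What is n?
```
Trace:
  b=17
  b=17, n=33

Final answer: 33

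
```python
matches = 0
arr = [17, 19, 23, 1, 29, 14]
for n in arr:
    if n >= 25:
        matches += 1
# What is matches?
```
Trace:
  matches=0
  matches=0, n=17
  matches=0, n=19
  matches=0, n=23
  matches=0, n=1
  matches=1, n=29
  matches=1, n=14

Final answer: 1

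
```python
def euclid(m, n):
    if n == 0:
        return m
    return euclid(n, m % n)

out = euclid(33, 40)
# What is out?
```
Call trace:
euclid(m=33, n=40)
  euclid(m=40, n=33)
    euclid(m=33, n=7)
      euclid(m=7, n=5)
        euclid(m=5, n=2)
          euclid(m=2, n=1)
            euclid(m=1, n=0)
            -> return 1
          -> return 1
        -> return 1
      -> return 1
    -> return 1
  -> return 1
-> return 1

Final answer: 1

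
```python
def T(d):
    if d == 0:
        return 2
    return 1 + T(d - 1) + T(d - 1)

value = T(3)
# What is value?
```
Call trace (a repeated sub-call is expanded the first time; later identical calls just restate its return value):
T(d=3)
  T(d=2)
    T(d=1)
      T(d=0)
      -> return 2
      T(d=0)
      -> return 2
    -> return 5
    T(d=1) -> return 5  (same call as traced above)
  -> return 11
  T(d=2) -> return 11  (same call as traced above)
-> return 23

Final answer: 23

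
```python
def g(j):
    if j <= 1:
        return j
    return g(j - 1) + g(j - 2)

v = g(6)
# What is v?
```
Call trace (a repeated sub-call is expanded the first time; later identical calls just restate its return value):
g(j=6)
  g(j=5)
    g(j=4)
      g(j=3)
        g(j=2)
          g(j=1)
          -> return 1
          g(j=0)
          -> return 0
        -> return 1
        g(j=1)
        -> return 1
      -> return 2
      g(j=2) -> return 1  (same call as traced above)
    -> return 3
    g(j=3) -> return 2  (same call as traced above)
  -> return 5
  g(j=4) -> return 3  (same call as traced above)
-> return 8

Final answer: 8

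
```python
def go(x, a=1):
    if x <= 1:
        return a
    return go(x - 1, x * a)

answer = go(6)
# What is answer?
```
Call trace:
go(x=6, a=1)
  go(x=5, a=6)
    go(x=4, a=30)
      go(x=3, a=120)
        go(x=2, a=360)
          go(x=1, a=720)
          -> return 720
        -> return 720
      -> return 720
    -> return 720
  -> return 720
-> return 720

Final answer: 720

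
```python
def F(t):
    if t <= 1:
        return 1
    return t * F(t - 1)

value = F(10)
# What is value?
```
Call trace:
F(t=10)
  F(t=9)
    F(t=8)
      F(t=7)
        F(t=6)
          F(t=5)
            F(t=4)
              F(t=3)
                F(t=2)
                  F(t=1)
                  -> return 1
                -> return 2
              -> return 6
            -> return 24
          -> return 120
        -> return 720
      -> return 5040
    -> return 40320
  -> return 362880
-> return 3628800

Final answer: 3628800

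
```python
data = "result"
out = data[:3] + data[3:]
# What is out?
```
Trace:
  data='result'
  data='result', out='result'

Final answer: 'result'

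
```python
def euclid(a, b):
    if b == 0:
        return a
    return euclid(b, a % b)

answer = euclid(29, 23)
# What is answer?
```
Call trace:
euclid(a=29, b=23)
  euclid(a=23, b=6)
    euclid(a=6, b=5)
      euclid(a=5, b=1)
        euclid(a=1, b=0)
        -> return 1
      -> return 1
    -> return 1
  -> return 1
-> return 1

Final answer: 1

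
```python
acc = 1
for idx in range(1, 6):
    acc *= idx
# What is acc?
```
Trace:
  acc=1
  acc=1, idx=1
  acc=2, idx=2
  acc=6, idx=3
  acc=24, idx=4
  acc=120, idx=5

Final answer: 120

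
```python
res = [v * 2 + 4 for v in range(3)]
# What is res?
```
Trace:
  v=0
  v=1
  v=2
  res=[4, 6, 8]

Final answer: [4, 6, 8]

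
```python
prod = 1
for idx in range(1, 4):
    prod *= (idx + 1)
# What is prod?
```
Trace:
  prod=1
  prod=2, idx=1
  prod=6, idx=2
  prod=24, idx=3

Final answer: 24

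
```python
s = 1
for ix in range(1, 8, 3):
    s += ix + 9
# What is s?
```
Trace:
  s=1
  s=11, ix=1
  s=24, ix=4
  s=40, ix=7

Final answer: 40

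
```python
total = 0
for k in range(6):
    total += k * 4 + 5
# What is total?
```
Trace:
  total=0
  total=5, k=0
  total=14, k=1
  total=27, k=2
  total=44, k=3
  total=65, k=4
  total=90, k=5

Final answer: 90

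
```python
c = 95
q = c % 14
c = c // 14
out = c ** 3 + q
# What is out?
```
Trace:
  c=95
  c=95, q=11
  c=6, q=11
  c=6, q=11, out=227

Final answer: 227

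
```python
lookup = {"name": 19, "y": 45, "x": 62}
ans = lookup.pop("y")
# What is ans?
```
Trace:
  lookup={'name': 19, 'y': 45, 'x': 62}
  lookup={'name': 19, 'x': 62}, ans=45

Final answer: 45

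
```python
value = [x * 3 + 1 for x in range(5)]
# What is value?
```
Trace:
  x=0
  x=1
  x=2
  x=3
  x=4
  value=[1, 4, 7, 10, 13]

Final answer: [1, 4, 7, 10, 13]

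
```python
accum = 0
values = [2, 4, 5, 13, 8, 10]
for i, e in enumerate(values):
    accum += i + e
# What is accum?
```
Trace:
  accum=0
  accum=2, i=0, e=2
  accum=7, i=1, e=4
  accum=14, i=2, e=5
  accum=30, i=3, e=13
  accum=42, i=4, e=8
  accum=57, i=5, e=10

Final answer: 57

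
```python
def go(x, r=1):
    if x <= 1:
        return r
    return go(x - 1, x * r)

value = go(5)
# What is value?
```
Call trace:
go(x=5, r=1)
  go(x=4, r=5)
    go(x=3, r=20)
      go(x=2, r=60)
        go(x=1, r=120)
        -> return 120
      -> return 120
    -> return 120
  -> return 120
-> return 120

Final answer: 120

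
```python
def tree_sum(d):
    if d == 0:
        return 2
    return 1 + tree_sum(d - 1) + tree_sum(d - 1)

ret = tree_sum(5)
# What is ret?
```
Call trace (a repeated sub-call is expanded the first time; later identical calls just restate its return value):
tree_sum(d=5)
  tree_sum(d=4)
    tree_sum(d=3)
      tree_sum(d=2)
        tree_sum(d=1)
          tree_sum(d=0)
          -> return 2
          tree_sum(d=0)
          -> return 2
        -> return 5
        tree_sum(d=1) -> return 5  (same call as traced above)
      -> return 11
      tree_sum(d=2) -> return 11  (same call as traced above)
    -> return 23
    tree_sum(d=3) -> return 23  (same call as traced above)
  -> return 47
  tree_sum(d=4) -> return 47  (same call as traced above)
-> return 95

Final answer: 95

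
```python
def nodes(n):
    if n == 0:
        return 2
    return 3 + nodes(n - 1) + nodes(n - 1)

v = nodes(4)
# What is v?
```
Call trace (a repeated sub-call is expanded the first time; later identical calls just restate its return value):
nodes(n=4)
  nodes(n=3)
    nodes(n=2)
      nodes(n=1)
        nodes(n=0)
        -> return 2
        nodes(n=0)
        -> return 2
      -> return 7
      nodes(n=1) -> return 7  (same call as traced above)
    -> return 17
    nodes(n=2) -> return 17  (same call as traced above)
  -> return 37
  nodes(n=3) -> return 37  (same call as traced above)
-> return 77

Final answer: 77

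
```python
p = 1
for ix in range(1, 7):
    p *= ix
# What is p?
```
Trace:
  p=1
  p=1, ix=1
  p=2, ix=2
  p=6, ix=3
  p=24, ix=4
  p=120, ix=5
  p=720, ix=6

Final answer: 720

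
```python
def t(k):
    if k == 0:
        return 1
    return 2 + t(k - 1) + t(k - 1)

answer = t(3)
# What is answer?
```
Call trace (a repeated sub-call is expanded the first time; later identical calls just restate its return value):
t(k=3)
  t(k=2)
    t(k=1)
      t(k=0)
      -> return 1
      t(k=0)
      -> return 1
    -> return 4
    t(k=1) -> return 4  (same call as traced above)
  -> return 10
  t(k=2) -> return 10  (same call as traced above)
-> return 22

Final answer: 22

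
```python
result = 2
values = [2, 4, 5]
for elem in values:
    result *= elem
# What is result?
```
Trace:
  result=2
  result=4, elem=2
  result=16, elem=4
  result=80, elem=5

Final answer: 80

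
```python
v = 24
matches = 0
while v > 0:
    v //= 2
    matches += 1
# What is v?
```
Trace:
  v=24
  v=24, matches=0
  v=12, matches=1
  v=6, matches=2
  v=3, matches=3
  v=1, matches=4
  v=0, matches=5

Final answer: 0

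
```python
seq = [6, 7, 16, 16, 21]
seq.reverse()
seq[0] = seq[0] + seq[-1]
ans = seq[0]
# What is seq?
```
Trace:
  seq=[6, 7, 16, 16, 21]
  seq=[21, 16, 16, 7, 6]
  seq=[27, 16, 16, 7, 6]
  seq=[27, 16, 16, 7, 6], ans=27

Final answer: [27, 16, 16, 7, 6]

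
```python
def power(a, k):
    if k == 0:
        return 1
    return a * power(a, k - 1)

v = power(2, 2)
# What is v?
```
Call trace:
power(a=2, k=2)
  power(a=2, k=1)
    power(a=2, k=0)
    -> return 1
  -> return 2
-> return 4

Final answer: 4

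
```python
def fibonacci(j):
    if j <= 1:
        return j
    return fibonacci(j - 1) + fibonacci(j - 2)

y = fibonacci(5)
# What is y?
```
Call trace (a repeated sub-call is expanded the first time; later identical calls just restate its return value):
fibonacci(j=5)
  fibonacci(j=4)
    fibonacci(j=3)
      fibonacci(j=2)
        fibonacci(j=1)
        -> return 1
        fibonacci(j=0)
        -> return 0
      -> return 1
      fibonacci(j=1)
      -> return 1
    -> return 2
    fibonacci(j=2) -> return 1  (same call as traced above)
  -> return 3
  fibonacci(j=3) -> return 2  (same call as traced above)
-> return 5

Final answer: 5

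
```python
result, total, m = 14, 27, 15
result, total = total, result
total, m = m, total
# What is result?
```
Trace:
  result=14, total=27, m=15
  result=27, total=14, m=15
  result=27, total=15, m=14

Final answer: 27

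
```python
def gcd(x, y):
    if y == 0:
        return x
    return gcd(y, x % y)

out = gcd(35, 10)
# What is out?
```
Call trace:
gcd(x=35, y=10)
  gcd(x=10, y=5)
    gcd(x=5, y=0)
    -> return 5
  -> return 5
-> return 5

Final answer: 5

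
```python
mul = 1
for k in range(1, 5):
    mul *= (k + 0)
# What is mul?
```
Trace:
  mul=1
  mul=1, k=1
  mul=2, k=2
  mul=6, k=3
  mul=24, k=4

Final answer: 24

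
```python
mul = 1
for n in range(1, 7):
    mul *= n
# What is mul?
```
Trace:
  mul=1
  mul=1, n=1
  mul=2, n=2
  mul=6, n=3
  mul=24, n=4
  mul=120, n=5
  mul=720, n=6

Final answer: 720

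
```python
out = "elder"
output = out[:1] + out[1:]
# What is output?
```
Trace:
  out='elder'
  out='elder', output='elder'

Final answer: 'elder'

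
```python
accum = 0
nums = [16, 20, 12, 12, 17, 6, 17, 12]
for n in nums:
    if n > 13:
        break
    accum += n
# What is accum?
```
Trace:
  accum=0
  accum=0, n=16

Final answer: 0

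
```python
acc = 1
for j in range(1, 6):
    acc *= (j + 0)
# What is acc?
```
Trace:
  acc=1
  acc=1, j=1
  acc=2, j=2
  acc=6, j=3
  acc=24, j=4
  acc=120, j=5

Final answer: 120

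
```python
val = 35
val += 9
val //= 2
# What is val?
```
Trace:
  val=35
  val=44
  val=22

Final answer: 22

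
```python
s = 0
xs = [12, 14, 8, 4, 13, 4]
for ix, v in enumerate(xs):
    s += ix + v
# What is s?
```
Trace:
  s=0
  s=12, ix=0, v=12
  s=27, ix=1, v=14
  s=37, ix=2, v=8
  s=44, ix=3, v=4
  s=61, ix=4, v=13
  s=70, ix=5, v=4

Final answer: 70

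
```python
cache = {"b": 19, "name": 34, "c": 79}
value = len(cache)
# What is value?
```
Trace:
  cache={'b': 19, 'name': 34, 'c': 79}
  cache={'b': 19, 'name': 34, 'c': 79}, value=3

Final answer: 3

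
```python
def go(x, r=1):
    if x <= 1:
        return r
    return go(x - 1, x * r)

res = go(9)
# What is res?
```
Call trace:
go(x=9, r=1)
  go(x=8, r=9)
    go(x=7, r=72)
      go(x=6, r=504)
        go(x=5, r=3024)
          go(x=4, r=15120)
            go(x=3, r=60480)
              go(x=2, r=181440)
                go(x=1, r=362880)
                -> return 362880
              -> return 362880
            -> return 362880
          -> return 362880
        -> return 362880
      -> return 362880
    -> return 362880
  -> return 362880
-> return 362880

Final answer: 362880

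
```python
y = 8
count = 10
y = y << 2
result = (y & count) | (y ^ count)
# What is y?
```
Trace:
  y=8
  y=8, count=10
  y=32, count=10
  y=32, count=10, result=42

Final answer: 32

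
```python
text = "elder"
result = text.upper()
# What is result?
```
Trace:
  text='elder'
  text='elder', result='ELDER'

Final answer: 'ELDER'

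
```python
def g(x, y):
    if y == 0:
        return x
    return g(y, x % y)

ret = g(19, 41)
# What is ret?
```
Call trace:
g(x=19, y=41)
  g(x=41, y=19)
    g(x=19, y=3)
      g(x=3, y=1)
        g(x=1, y=0)
        -> return 1
      -> return 1
    -> return 1
  -> return 1
-> return 1

Final answer: 1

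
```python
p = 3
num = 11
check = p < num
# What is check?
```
Trace:
  p=3
  p=3, num=11
  p=3, num=11, check=True

Final answer: True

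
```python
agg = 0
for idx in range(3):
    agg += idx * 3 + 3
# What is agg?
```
Trace:
  agg=0
  agg=3, idx=0
  agg=9, idx=1
  agg=18, idx=2

Final answer: 18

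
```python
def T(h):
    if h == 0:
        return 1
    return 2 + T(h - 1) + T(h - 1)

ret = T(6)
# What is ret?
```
Call trace (a repeated sub-call is expanded the first time; later identical calls just restate its return value):
T(h=6)
  T(h=5)
    T(h=4)
      T(h=3)
        T(h=2)
          T(h=1)
            T(h=0)
            -> return 1
            T(h=0)
            -> return 1
          -> return 4
          T(h=1) -> return 4  (same call as traced above)
        -> return 10
        T(h=2) -> return 10  (same call as traced above)
      -> return 22
      T(h=3) -> return 22  (same call as traced above)
    -> return 46
    T(h=4) -> return 46  (same call as traced above)
  -> return 94
  T(h=5) -> return 94  (same call as traced above)
-> return 190

Final answer: 190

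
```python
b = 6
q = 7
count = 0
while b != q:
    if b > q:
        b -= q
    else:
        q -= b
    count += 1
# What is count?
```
Trace:
  b=6
  b=6, q=7
  b=6, q=7, count=0
  b=6, q=1, count=1
  b=5, q=1, count=2
  b=4, q=1, count=3
  b=3, q=1, count=4
  b=2, q=1, count=5
  b=1, q=1, count=6

Final answer: 6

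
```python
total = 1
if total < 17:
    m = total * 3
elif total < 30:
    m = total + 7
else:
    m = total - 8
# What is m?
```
Trace:
  total=1
  total=1, m=3

Final answer: 3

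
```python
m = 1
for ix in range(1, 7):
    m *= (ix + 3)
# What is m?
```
Trace:
  m=1
  m=4, ix=1
  m=20, ix=2
  m=120, ix=3
  m=840, ix=4
  m=6720, ix=5
  m=60480, ix=6

Final answer: 60480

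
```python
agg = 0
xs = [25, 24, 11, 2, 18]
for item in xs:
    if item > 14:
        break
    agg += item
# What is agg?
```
Trace:
  agg=0
  agg=0, item=25

Final answer: 0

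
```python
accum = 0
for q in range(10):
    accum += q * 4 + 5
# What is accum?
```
Trace:
  accum=0
  accum=5, q=0
  accum=14, q=1
  accum=27, q=2
  accum=44, q=3
  accum=65, q=4
  accum=90, q=5
  accum=119, q=6
  accum=152, q=7
  accum=189, q=8
  accum=230, q=9

Final answer: 230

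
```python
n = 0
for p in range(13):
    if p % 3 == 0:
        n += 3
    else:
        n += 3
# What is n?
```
Trace:
  n=0
  n=3, p=0
  n=6, p=1
  n=9, p=2
  n=12, p=3
  n=15, p=4
  n=18, p=5
  n=21, p=6
  n=24, p=7
  n=27, p=8
  n=30, p=9
  n=33, p=10
  n=36, p=11
  n=39, p=12

Final answer: 39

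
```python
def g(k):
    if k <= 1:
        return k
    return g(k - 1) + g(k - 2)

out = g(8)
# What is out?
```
Call trace (a repeated sub-call is expanded the first time; later identical calls just restate its return value):
g(k=8)
  g(k=7)
    g(k=6)
      g(k=5)
        g(k=4)
          g(k=3)
            g(k=2)
              g(k=1)
              -> return 1
              g(k=0)
              -> return 0
            -> return 1
            g(k=1)
            -> return 1
          -> return 2
          g(k=2) -> return 1  (same call as traced above)
        -> return 3
        g(k=3) -> return 2  (same call as traced above)
      -> return 5
      g(k=4) -> return 3  (same call as traced above)
    -> return 8
    g(k=5) -> return 5  (same call as traced above)
  -> return 13
  g(k=6) -> return 8  (same call as traced above)
-> return 21

Final answer: 21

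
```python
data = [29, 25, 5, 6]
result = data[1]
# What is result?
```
Trace:
  data=[29, 25, 5, 6]
  data=[29, 25, 5, 6], result=25

Final answer: 25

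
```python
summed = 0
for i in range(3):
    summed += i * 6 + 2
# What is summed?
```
Trace:
  summed=0
  summed=2, i=0
  summed=10, i=1
  summed=24, i=2

Final answer: 24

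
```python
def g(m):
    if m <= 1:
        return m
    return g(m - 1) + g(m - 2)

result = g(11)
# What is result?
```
Call trace (a repeated sub-call is expanded the first time; later identical calls just restate its return value):
g(m=11)
  g(m=10)
    g(m=9)
      g(m=8)
        g(m=7)
          g(m=6)
            g(m=5)
              g(m=4)
                g(m=3)
                  g(m=2)
                    g(m=1)
                    -> return 1
                    g(m=0)
                    -> return 0
                  -> return 1
                  g(m=1)
                  -> return 1
                -> return 2
                g(m=2) -> return 1  (same call as traced above)
              -> return 3
              g(m=3) -> return 2  (same call as traced above)
            -> return 5
            g(m=4) -> return 3  (same call as traced above)
          -> return 8
          g(m=5) -> return 5  (same call as traced above)
        -> return 13
        g(m=6) -> return 8  (same call as traced above)
      -> return 21
      g(m=7) -> return 13  (same call as traced above)
    -> return 34
    g(m=8) -> return 21  (same call as traced above)
  -> return 55
  g(m=9) -> return 34  (same call as traced above)
-> return 89

Final answer: 89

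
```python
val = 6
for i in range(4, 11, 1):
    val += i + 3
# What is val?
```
Trace:
  val=6
  val=13, i=4
  val=21, i=5
  val=30, i=6
  val=40, i=7
  val=51, i=8
  val=63, i=9
  val=76, i=10

Final answer: 76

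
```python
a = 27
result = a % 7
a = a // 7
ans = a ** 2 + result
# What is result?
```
Trace:
  a=27
  a=27, result=6
  a=3, result=6
  a=3, result=6, ans=15

Final answer: 6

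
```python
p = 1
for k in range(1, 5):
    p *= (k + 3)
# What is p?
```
Trace:
  p=1
  p=4, k=1
  p=20, k=2
  p=120, k=3
  p=840, k=4

Final answer: 840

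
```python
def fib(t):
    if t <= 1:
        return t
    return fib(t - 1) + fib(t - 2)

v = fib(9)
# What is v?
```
Call trace (a repeated sub-call is expanded the first time; later identical calls just restate its return value):
fib(t=9)
  fib(t=8)
    fib(t=7)
      fib(t=6)
        fib(t=5)
          fib(t=4)
            fib(t=3)
              fib(t=2)
                fib(t=1)
                -> return 1
                fib(t=0)
                -> return 0
              -> return 1
              fib(t=1)
              -> return 1
            -> return 2
            fib(t=2) -> return 1  (same call as traced above)
          -> return 3
          fib(t=3) -> return 2  (same call as traced above)
        -> return 5
        fib(t=4) -> return 3  (same call as traced above)
      -> return 8
      fib(t=5) -> return 5  (same call as traced above)
    -> return 13
    fib(t=6) -> return 8  (same call as traced above)
  -> return 21
  fib(t=7) -> return 13  (same call as traced above)
-> return 34

Final answer: 34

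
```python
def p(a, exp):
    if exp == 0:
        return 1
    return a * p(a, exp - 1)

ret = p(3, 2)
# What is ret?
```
Call trace:
p(a=3, exp=2)
  p(a=3, exp=1)
    p(a=3, exp=0)
    -> return 1
  -> return 3
-> return 9

Final answer: 9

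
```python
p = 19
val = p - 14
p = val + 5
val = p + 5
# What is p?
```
Trace:
  p=19
  p=19, val=5
  p=10, val=5
  p=10, val=15

Final answer: 10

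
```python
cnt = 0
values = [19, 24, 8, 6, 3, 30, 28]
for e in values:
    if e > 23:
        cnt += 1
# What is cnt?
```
Trace:
  cnt=0
  cnt=0, e=19
  cnt=1, e=24
  cnt=1, e=8
  cnt=1, e=6
  cnt=1, e=3
  cnt=2, e=30
  cnt=3, e=28

Final answer: 3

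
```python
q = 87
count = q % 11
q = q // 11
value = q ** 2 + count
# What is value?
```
Trace:
  q=87
  q=87, count=10
  q=7, count=10
  q=7, count=10, value=59

Final answer: 59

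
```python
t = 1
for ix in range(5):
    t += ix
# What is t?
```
Trace:
  t=1
  t=1, ix=0
  t=2, ix=1
  t=4, ix=2
  t=7, ix=3
  t=11, ix=4

Final answer: 11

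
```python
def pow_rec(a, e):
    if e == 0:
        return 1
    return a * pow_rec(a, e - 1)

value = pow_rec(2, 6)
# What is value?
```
Call trace:
pow_rec(a=2, e=6)
  pow_rec(a=2, e=5)
    pow_rec(a=2, e=4)
      pow_rec(a=2, e=3)
        pow_rec(a=2, e=2)
          pow_rec(a=2, e=1)
            pow_rec(a=2, e=0)
            -> return 1
          -> return 2
        -> return 4
      -> return 8
    -> return 16
  -> return 32
-> return 64

Final answer: 64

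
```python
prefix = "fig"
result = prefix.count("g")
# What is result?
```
Trace:
  prefix='fig'
  prefix='fig', result=1

Final answer: 1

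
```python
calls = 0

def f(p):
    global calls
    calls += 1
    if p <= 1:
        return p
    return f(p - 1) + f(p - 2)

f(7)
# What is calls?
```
Call trace (a repeated sub-call is expanded the first time; later identical calls just restate its return value):
f(p=7)
  f(p=6)
    f(p=5)
      f(p=4)
        f(p=3)
          f(p=2)
            f(p=1)
            -> return 1
            f(p=0)
            -> return 0
          -> return 1
          f(p=1)
          -> return 1
        -> return 2
        f(p=2) -> return 1  (same call as traced above)
      -> return 3
      f(p=3) -> return 2  (same call as traced above)
    -> return 5
    f(p=4) -> return 3  (same call as traced above)
  -> return 8
  f(p=5) -> return 5  (same call as traced above)
-> return 13

calls is incremented once per call, so count the calls in each subtree. Let C(p) = number of calls made by f(p).
C(0) = C(1) = 1 (base case, no recursion); C(p) = 1 + C(p - 1) + C(p - 2) otherwise.
C(2) = 1 + C(1) + C(0) = 1 + 1 + 1 = 3
C(3) = 1 + C(2) + C(1) = 1 + 3 + 1 = 5
C(4) = 1 + C(3) + C(2) = 1 + 5 + 3 = 9
C(5) = 1 + C(4) + C(3) = 1 + 9 + 5 = 15
C(6) = 1 + C(5) + C(4) = 1 + 15 + 9 = 25
C(7) = 1 + C(6) + C(5) = 1 + 25 + 15 = 41
calls = C(7) = 41

Final answer: 41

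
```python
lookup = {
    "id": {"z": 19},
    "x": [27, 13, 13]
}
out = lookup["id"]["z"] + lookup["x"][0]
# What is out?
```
Trace:
  lookup={'id': {'z': 19}, 'x': [27, 13, 13]}
  lookup={'id': {'z': 19}, 'x': [27, 13, 13]}, out=46

Final answer: 46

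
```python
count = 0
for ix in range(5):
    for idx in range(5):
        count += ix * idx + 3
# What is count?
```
Trace:
  count=0
  count=3, ix=0, idx=0
  count=6, ix=0, idx=1
  count=9, ix=0, idx=2
  count=12, ix=0, idx=3
  count=15, ix=0, idx=4
  count=18, ix=1, idx=0
  count=22, ix=1, idx=1
  count=27, ix=1, idx=2
  count=33, ix=1, idx=3
  count=40, ix=1, idx=4
  count=43, ix=2, idx=0
  count=48, ix=2, idx=1
  count=55, ix=2, idx=2
  count=64, ix=2, idx=3
  count=75, ix=2, idx=4
  count=78, ix=3, idx=0
  count=84, ix=3, idx=1
  count=93, ix=3, idx=2
  count=105, ix=3, idx=3
  count=120, ix=3, idx=4
  count=123, ix=4, idx=0
  count=130, ix=4, idx=1
  count=141, ix=4, idx=2
  count=156, ix=4, idx=3
  count=175, ix=4, idx=4

Final answer: 175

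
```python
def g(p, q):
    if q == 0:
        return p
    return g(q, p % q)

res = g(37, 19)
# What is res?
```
Call trace:
g(p=37, q=19)
  g(p=19, q=18)
    g(p=18, q=1)
      g(p=1, q=0)
      -> return 1
    -> return 1
  -> return 1
-> return 1

Final answer: 1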